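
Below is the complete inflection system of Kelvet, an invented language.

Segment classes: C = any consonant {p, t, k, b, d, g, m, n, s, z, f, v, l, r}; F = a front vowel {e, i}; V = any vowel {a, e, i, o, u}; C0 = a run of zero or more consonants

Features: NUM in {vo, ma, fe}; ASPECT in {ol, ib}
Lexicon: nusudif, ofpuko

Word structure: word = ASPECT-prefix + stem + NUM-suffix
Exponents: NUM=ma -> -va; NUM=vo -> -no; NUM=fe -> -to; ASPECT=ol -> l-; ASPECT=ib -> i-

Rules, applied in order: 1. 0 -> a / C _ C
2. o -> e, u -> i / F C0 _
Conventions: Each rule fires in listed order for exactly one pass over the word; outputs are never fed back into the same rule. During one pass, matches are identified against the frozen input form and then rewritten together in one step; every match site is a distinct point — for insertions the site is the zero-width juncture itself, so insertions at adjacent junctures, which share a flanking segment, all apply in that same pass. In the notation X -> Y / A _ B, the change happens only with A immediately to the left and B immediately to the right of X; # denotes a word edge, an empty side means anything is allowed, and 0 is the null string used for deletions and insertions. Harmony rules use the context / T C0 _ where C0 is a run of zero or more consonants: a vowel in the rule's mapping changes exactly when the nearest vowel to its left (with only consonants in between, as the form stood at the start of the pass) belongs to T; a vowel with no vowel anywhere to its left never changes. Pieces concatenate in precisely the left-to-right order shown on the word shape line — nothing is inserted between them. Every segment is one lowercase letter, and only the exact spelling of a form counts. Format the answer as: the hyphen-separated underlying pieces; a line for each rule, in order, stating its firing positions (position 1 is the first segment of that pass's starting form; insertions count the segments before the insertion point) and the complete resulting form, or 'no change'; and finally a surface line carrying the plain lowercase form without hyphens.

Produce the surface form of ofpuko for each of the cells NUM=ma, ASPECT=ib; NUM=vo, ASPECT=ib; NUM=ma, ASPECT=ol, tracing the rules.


cell NUM=ma, ASPECT=ib:
underlying: i-ofpuko-va
1. 0 -> a / C _ C: inserts after position(s) 3: iofapukova
2. o -> e, u -> i / F C0 _: fires at position(s) 2: iefapukova
surface: iefapukova

cell NUM=vo, ASPECT=ib:
underlying: i-ofpuko-no
1. 0 -> a / C _ C: inserts after position(s) 3: iofapukono
2. o -> e, u -> i / F C0 _: fires at position(s) 2: iefapukono
surface: iefapukono

cell NUM=ma, ASPECT=ol:
underlying: l-ofpuko-va
1. 0 -> a / C _ C: inserts after position(s) 3: lofapukova
2. o -> e, u -> i / F C0 _: no change
surface: lofapukova


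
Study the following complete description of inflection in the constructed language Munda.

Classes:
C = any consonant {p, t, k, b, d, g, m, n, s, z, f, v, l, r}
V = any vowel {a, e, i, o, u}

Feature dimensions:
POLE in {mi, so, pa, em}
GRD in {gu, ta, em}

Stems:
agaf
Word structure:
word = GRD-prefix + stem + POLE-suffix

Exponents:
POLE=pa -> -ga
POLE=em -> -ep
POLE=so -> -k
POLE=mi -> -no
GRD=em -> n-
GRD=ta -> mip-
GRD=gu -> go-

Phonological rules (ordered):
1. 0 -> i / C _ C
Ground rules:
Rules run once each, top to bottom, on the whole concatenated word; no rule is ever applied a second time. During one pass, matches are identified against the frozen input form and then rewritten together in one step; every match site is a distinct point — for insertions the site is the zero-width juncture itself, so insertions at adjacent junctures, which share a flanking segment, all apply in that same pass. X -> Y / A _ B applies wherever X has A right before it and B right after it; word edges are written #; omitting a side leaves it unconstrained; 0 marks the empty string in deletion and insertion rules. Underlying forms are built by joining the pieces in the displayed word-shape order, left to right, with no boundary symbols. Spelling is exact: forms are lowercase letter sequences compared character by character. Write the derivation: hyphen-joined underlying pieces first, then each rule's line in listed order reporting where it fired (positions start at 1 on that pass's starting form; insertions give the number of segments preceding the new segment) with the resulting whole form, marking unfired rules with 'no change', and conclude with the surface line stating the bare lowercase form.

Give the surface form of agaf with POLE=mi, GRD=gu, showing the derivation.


underlying: go-agaf-no
1. 0 -> i / C _ C: inserts after position(s) 6: goagafino
surface: goagafino


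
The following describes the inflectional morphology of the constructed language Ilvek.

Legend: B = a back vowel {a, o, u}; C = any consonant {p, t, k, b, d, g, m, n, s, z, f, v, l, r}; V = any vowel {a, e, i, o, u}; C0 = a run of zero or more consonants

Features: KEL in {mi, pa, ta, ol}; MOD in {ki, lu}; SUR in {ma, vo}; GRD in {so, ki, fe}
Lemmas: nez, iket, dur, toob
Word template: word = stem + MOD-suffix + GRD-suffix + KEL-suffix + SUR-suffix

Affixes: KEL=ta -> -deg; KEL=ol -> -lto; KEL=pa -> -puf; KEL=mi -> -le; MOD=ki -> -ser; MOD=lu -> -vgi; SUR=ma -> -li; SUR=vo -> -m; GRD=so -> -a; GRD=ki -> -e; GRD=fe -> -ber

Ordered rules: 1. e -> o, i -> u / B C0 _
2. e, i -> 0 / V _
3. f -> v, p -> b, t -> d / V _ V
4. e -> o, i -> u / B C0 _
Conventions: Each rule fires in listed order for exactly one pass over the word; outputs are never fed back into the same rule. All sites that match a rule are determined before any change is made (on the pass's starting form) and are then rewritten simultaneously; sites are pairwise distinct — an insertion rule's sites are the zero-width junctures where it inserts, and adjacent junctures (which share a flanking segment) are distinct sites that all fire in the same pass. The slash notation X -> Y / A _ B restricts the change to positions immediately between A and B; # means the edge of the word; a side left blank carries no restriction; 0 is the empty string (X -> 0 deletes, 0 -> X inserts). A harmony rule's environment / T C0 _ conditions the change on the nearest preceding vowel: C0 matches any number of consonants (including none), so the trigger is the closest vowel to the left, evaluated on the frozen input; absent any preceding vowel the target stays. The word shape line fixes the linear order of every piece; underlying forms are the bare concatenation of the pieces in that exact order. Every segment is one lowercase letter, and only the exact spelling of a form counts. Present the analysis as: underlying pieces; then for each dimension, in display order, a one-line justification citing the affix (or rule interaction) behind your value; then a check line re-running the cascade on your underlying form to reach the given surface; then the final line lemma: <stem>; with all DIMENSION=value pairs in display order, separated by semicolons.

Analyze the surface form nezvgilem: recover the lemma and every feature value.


underlying: nez-vgi-e-le-m
KEL=mi - signalled by the affix -le
MOD=lu - signalled by the affix -vgi
SUR=vo - signalled by the affix -m
GRD=ki - signalled by the affix -e
check: nezvgielem -> nezvgielem -> nezvgilem -> nezvgilem -> nezvgilem
lemma: nez; KEL=mi; MOD=lu; SUR=vo; GRD=ki


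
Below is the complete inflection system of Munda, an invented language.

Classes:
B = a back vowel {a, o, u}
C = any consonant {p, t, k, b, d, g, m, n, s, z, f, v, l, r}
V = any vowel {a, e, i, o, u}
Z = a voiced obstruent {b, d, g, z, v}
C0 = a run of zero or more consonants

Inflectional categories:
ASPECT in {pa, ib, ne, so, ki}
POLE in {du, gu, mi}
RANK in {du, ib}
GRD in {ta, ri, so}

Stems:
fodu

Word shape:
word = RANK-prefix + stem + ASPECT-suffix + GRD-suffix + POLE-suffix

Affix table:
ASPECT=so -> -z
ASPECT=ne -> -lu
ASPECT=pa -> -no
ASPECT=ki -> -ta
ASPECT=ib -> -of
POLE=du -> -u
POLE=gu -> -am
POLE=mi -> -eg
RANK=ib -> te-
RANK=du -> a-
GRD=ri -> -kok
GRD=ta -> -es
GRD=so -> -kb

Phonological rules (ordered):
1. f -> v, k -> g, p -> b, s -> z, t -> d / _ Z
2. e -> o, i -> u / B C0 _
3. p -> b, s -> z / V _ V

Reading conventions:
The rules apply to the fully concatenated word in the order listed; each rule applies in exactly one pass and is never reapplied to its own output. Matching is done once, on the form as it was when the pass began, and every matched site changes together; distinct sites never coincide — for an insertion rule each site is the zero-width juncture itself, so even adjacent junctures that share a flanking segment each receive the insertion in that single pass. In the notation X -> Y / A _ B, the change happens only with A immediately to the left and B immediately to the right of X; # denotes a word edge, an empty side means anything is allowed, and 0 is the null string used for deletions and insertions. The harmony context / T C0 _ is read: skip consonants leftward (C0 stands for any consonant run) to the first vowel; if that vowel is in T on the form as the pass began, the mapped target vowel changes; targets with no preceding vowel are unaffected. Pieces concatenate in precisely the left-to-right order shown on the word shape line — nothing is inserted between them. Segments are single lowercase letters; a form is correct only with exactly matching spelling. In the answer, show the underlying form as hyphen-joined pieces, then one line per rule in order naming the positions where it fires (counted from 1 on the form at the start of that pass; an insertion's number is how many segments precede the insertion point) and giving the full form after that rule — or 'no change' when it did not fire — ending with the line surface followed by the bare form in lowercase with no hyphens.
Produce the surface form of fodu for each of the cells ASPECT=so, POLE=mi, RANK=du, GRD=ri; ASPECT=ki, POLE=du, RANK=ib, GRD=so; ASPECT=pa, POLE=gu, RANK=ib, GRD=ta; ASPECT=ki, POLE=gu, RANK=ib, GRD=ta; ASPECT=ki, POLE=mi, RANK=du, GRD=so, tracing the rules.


cell ASPECT=so, POLE=mi, RANK=du, GRD=ri:
underlying: a-fodu-z-kok-eg
1. f -> v, k -> g, p -> b, s -> z, t -> d / _ Z: no change
2. e -> o, i -> u / B C0 _: fires at position(s) 10: afoduzkokog
3. p -> b, s -> z / V _ V: no change
surface: afoduzkokog

cell ASPECT=ki, POLE=du, RANK=ib, GRD=so:
underlying: te-fodu-ta-kb-u
1. f -> v, k -> g, p -> b, s -> z, t -> d / _ Z: fires at position(s) 9: tefodutagbu
2. e -> o, i -> u / B C0 _: no change
3. p -> b, s -> z / V _ V: no change
surface: tefodutagbu

cell ASPECT=pa, POLE=gu, RANK=ib, GRD=ta:
underlying: te-fodu-no-es-am
1. f -> v, k -> g, p -> b, s -> z, t -> d / _ Z: no change
2. e -> o, i -> u / B C0 _: fires at position(s) 9: tefodunoosam
3. p -> b, s -> z / V _ V: fires at position(s) 10: tefodunoozam
surface: tefodunoozam

cell ASPECT=ki, POLE=gu, RANK=ib, GRD=ta:
underlying: te-fodu-ta-es-am
1. f -> v, k -> g, p -> b, s -> z, t -> d / _ Z: no change
2. e -> o, i -> u / B C0 _: fires at position(s) 9: tefodutaosam
3. p -> b, s -> z / V _ V: fires at position(s) 10: tefodutaozam
surface: tefodutaozam

cell ASPECT=ki, POLE=mi, RANK=du, GRD=so:
underlying: a-fodu-ta-kb-eg
1. f -> v, k -> g, p -> b, s -> z, t -> d / _ Z: fires at position(s) 8: afodutagbeg
2. e -> o, i -> u / B C0 _: fires at position(s) 10: afodutagbog
3. p -> b, s -> z / V _ V: no change
surface: afodutagbog


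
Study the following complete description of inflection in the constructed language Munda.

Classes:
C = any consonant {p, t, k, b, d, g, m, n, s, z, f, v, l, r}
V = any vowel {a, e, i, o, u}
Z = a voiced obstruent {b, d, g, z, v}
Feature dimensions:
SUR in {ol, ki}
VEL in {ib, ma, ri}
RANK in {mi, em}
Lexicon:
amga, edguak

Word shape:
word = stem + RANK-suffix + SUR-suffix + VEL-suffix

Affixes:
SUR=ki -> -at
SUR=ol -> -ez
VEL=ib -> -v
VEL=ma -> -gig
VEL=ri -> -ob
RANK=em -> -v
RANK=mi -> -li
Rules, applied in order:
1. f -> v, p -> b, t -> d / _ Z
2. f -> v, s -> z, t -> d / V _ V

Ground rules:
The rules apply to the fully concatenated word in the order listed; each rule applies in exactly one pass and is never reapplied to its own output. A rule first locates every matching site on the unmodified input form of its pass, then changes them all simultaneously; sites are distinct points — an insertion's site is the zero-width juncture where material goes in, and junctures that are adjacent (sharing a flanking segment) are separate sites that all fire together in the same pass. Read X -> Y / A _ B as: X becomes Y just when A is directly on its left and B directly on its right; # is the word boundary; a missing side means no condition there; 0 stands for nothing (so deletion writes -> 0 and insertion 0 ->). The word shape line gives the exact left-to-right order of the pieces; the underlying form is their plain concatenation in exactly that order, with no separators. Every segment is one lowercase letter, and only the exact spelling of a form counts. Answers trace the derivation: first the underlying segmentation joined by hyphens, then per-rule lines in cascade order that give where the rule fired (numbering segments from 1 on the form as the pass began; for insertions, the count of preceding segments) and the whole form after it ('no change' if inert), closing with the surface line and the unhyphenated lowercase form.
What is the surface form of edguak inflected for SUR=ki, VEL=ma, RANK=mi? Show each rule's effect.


underlying: edguak-li-at-gig
1. f -> v, p -> b, t -> d / _ Z: fires at position(s) 10: edguakliadgig
2. f -> v, s -> z, t -> d / V _ V: no change
surface: edguakliadgig


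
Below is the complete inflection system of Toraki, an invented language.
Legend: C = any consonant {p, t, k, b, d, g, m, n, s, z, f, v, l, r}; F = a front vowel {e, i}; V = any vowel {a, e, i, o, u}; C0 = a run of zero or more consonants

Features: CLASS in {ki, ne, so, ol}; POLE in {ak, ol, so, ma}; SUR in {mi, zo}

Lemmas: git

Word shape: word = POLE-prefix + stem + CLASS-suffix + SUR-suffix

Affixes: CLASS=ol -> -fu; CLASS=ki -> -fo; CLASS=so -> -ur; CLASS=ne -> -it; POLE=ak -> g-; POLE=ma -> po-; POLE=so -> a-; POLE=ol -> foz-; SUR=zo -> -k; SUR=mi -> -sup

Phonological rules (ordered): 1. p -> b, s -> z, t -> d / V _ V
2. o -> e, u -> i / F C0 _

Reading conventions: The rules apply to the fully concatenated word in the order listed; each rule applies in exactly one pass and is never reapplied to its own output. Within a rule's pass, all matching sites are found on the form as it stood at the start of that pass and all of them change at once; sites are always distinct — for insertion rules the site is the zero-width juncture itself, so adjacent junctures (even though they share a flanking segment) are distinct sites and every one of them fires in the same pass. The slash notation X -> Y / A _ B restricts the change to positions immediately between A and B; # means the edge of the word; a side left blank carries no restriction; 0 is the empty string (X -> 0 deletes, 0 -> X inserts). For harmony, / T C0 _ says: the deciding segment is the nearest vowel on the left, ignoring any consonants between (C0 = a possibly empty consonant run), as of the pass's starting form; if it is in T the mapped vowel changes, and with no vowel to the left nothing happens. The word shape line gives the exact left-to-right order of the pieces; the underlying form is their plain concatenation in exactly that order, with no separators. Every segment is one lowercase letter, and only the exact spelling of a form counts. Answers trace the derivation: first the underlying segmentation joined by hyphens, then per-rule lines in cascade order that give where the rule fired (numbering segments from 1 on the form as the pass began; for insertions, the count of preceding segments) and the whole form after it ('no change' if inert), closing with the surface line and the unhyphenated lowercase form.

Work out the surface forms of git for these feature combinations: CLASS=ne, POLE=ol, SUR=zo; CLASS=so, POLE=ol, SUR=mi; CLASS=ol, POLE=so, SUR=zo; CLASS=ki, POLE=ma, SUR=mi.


cell CLASS=ne, POLE=ol, SUR=zo:
underlying: foz-git-it-k
1. p -> b, s -> z, t -> d / V _ V: fires at position(s) 6: fozgiditk
2. o -> e, u -> i / F C0 _: no change
surface: fozgiditk

cell CLASS=so, POLE=ol, SUR=mi:
underlying: foz-git-ur-sup
1. p -> b, s -> z, t -> d / V _ V: fires at position(s) 6: fozgidursup
2. o -> e, u -> i / F C0 _: fires at position(s) 7: fozgidirsup
surface: fozgidirsup

cell CLASS=ol, POLE=so, SUR=zo:
underlying: a-git-fu-k
1. p -> b, s -> z, t -> d / V _ V: no change
2. o -> e, u -> i / F C0 _: fires at position(s) 6: agitfik
surface: agitfik

cell CLASS=ki, POLE=ma, SUR=mi:
underlying: po-git-fo-sup
1. p -> b, s -> z, t -> d / V _ V: fires at position(s) 8: pogitfozup
2. o -> e, u -> i / F C0 _: fires at position(s) 7: pogitfezup
surface: pogitfezup


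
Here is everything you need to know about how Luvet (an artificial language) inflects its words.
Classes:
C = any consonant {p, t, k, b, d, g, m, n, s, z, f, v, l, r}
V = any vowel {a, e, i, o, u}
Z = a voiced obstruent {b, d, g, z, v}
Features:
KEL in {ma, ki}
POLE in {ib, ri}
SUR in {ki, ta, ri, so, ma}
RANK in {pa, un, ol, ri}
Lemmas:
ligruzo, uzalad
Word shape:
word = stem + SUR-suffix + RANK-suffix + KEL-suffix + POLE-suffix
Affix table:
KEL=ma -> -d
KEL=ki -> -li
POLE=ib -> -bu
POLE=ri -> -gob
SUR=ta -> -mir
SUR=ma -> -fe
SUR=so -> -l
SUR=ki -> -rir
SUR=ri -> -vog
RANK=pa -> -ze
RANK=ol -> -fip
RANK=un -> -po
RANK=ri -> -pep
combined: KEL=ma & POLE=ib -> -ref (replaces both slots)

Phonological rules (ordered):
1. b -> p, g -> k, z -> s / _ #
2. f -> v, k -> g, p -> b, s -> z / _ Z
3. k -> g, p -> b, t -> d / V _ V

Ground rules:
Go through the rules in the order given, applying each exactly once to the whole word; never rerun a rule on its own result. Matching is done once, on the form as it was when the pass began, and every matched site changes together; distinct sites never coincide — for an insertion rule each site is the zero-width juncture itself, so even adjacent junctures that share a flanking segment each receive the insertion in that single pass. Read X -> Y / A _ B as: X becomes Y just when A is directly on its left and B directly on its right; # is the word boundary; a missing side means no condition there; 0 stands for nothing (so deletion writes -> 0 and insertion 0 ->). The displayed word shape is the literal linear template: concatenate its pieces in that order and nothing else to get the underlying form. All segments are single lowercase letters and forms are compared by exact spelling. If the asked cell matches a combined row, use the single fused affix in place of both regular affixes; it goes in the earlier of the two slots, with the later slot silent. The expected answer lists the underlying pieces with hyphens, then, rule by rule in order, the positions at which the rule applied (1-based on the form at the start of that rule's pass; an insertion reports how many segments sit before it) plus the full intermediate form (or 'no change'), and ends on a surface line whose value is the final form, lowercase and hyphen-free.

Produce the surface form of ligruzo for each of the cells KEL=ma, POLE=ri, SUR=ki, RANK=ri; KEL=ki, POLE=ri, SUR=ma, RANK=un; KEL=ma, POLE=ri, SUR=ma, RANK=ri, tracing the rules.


cell KEL=ma, POLE=ri, SUR=ki, RANK=ri:
underlying: ligruzo-rir-pep-d-gob
1. b -> p, g -> k, z -> s / _ #: fires at position(s) 17: ligruzorirpepdgop
2. f -> v, k -> g, p -> b, s -> z / _ Z: fires at position(s) 13: ligruzorirpebdgop
3. k -> g, p -> b, t -> d / V _ V: no change
surface: ligruzorirpebdgop

cell KEL=ki, POLE=ri, SUR=ma, RANK=un:
underlying: ligruzo-fe-po-li-gob
1. b -> p, g -> k, z -> s / _ #: fires at position(s) 16: ligruzofepoligop
2. f -> v, k -> g, p -> b, s -> z / _ Z: no change
3. k -> g, p -> b, t -> d / V _ V: fires at position(s) 10: ligruzofeboligop
surface: ligruzofeboligop

cell KEL=ma, POLE=ri, SUR=ma, RANK=ri:
underlying: ligruzo-fe-pep-d-gob
1. b -> p, g -> k, z -> s / _ #: fires at position(s) 16: ligruzofepepdgop
2. f -> v, k -> g, p -> b, s -> z / _ Z: fires at position(s) 12: ligruzofepebdgop
3. k -> g, p -> b, t -> d / V _ V: fires at position(s) 10: ligruzofebebdgop
surface: ligruzofebebdgop


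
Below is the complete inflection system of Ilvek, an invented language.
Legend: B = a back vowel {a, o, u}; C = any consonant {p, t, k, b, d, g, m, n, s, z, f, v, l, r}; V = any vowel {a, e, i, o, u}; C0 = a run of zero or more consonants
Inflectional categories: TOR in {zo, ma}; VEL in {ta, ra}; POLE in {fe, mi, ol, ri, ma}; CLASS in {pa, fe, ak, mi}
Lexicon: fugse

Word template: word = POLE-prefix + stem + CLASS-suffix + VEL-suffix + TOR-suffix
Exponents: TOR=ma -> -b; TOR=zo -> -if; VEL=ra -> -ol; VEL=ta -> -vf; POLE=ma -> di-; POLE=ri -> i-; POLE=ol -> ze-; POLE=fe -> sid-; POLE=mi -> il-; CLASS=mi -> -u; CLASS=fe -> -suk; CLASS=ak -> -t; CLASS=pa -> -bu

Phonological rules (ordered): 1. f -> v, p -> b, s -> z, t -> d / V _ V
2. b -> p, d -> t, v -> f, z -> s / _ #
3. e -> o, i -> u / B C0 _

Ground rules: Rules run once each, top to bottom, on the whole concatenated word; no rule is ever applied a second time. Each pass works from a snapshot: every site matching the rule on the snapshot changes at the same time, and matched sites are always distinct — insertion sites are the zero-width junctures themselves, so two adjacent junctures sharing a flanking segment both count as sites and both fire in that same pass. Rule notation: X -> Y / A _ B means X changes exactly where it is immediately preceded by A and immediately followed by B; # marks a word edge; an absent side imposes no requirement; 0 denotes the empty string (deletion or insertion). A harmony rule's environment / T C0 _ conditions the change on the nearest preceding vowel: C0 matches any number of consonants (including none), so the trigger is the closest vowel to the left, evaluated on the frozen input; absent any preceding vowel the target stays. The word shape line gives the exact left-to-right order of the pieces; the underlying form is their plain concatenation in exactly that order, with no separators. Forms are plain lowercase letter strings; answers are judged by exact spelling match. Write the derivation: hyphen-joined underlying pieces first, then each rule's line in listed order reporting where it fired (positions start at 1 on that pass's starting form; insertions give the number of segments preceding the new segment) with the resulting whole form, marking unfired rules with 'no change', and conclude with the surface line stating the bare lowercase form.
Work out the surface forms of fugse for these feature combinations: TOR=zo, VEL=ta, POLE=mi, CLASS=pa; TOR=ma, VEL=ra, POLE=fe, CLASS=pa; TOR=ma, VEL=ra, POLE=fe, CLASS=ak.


cell TOR=zo, VEL=ta, POLE=mi, CLASS=pa:
underlying: il-fugse-bu-vf-if
1. f -> v, p -> b, s -> z, t -> d / V _ V: no change
2. b -> p, d -> t, v -> f, z -> s / _ #: no change
3. e -> o, i -> u / B C0 _: fires at position(s) 7, 12: ilfugsobuvfuf
surface: ilfugsobuvfuf

cell TOR=ma, VEL=ra, POLE=fe, CLASS=pa:
underlying: sid-fugse-bu-ol-b
1. f -> v, p -> b, s -> z, t -> d / V _ V: no change
2. b -> p, d -> t, v -> f, z -> s / _ #: fires at position(s) 13: sidfugsebuolp
3. e -> o, i -> u / B C0 _: fires at position(s) 8: sidfugsobuolp
surface: sidfugsobuolp

cell TOR=ma, VEL=ra, POLE=fe, CLASS=ak:
underlying: sid-fugse-t-ol-b
1. f -> v, p -> b, s -> z, t -> d / V _ V: fires at position(s) 9: sidfugsedolb
2. b -> p, d -> t, v -> f, z -> s / _ #: fires at position(s) 12: sidfugsedolp
3. e -> o, i -> u / B C0 _: fires at position(s) 8: sidfugsodolp
surface: sidfugsodolp


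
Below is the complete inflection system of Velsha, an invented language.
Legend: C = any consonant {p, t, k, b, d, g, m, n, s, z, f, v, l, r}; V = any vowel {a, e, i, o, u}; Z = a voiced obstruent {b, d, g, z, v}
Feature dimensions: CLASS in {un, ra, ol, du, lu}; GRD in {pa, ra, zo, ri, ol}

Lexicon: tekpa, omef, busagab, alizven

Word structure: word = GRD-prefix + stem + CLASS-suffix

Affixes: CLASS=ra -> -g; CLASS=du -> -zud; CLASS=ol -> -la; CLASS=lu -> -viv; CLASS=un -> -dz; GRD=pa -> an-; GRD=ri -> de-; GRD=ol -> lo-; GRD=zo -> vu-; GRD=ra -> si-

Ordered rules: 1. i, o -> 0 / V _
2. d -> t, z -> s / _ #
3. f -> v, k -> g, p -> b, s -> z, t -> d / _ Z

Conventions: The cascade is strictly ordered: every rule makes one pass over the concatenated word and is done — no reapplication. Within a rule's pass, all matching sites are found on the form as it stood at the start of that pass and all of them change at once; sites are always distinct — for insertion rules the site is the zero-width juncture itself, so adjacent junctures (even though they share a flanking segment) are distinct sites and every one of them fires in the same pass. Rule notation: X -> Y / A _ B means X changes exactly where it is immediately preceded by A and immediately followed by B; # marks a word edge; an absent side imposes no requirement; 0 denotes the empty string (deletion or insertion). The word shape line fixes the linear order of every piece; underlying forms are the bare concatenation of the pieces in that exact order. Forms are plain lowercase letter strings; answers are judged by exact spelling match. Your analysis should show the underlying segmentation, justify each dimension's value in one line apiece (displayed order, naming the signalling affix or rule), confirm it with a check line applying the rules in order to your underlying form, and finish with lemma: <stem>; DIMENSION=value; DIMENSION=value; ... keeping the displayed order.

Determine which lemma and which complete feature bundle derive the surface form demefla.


underlying: de-omef-la
CLASS=ol - signalled by the affix -la
GRD=ri - signalled by the affix de-
check: deomefla -> demefla -> demefla -> demefla
lemma: omef; CLASS=ol; GRD=ri


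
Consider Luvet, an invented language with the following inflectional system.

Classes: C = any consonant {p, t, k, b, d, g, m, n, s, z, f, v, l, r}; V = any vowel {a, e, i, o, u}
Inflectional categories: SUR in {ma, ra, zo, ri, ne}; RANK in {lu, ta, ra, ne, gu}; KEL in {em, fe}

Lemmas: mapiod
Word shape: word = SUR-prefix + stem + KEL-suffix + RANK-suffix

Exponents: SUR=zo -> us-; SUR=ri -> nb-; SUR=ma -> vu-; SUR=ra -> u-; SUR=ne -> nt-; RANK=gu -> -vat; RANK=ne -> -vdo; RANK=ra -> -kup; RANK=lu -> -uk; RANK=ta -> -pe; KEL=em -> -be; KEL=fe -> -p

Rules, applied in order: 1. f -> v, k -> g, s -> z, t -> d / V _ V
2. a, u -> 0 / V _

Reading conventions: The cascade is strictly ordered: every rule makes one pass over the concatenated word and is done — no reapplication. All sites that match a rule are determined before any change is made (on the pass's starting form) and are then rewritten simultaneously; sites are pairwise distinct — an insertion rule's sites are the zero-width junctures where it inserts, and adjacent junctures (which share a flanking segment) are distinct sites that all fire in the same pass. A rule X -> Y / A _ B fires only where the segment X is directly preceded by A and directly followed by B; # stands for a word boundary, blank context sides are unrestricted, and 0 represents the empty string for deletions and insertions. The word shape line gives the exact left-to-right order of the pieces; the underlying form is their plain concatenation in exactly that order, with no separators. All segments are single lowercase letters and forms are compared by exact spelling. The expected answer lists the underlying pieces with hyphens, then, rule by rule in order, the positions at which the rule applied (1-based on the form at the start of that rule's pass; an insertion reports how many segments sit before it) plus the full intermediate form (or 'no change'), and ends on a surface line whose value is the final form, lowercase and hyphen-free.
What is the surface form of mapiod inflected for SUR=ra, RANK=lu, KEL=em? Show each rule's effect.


underlying: u-mapiod-be-uk
1. f -> v, k -> g, s -> z, t -> d / V _ V: no change
2. a, u -> 0 / V _: fires at position(s) 10: umapiodbek
surface: umapiodbek


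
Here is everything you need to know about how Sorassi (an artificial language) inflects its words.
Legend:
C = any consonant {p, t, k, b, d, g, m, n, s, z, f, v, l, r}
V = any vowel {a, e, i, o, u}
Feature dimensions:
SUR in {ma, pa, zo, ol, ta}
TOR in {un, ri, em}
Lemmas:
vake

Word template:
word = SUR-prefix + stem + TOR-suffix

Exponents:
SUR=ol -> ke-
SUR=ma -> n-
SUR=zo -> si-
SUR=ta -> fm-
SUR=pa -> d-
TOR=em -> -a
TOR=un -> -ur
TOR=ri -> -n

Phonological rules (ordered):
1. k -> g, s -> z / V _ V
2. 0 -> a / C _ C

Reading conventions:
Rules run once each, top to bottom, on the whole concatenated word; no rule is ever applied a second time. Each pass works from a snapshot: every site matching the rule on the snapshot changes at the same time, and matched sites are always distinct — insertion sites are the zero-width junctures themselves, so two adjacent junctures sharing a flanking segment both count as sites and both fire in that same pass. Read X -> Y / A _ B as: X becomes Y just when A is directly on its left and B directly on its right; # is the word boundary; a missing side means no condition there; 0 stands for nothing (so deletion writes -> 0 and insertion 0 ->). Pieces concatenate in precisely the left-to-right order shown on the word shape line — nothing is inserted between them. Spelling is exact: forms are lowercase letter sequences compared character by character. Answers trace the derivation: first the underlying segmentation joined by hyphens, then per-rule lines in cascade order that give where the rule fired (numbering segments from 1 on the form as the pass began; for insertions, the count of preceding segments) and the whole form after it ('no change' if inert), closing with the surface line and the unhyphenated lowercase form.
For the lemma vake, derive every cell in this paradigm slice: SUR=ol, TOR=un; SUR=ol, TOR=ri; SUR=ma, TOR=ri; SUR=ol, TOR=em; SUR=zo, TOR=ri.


cell SUR=ol, TOR=un:
underlying: ke-vake-ur
1. k -> g, s -> z / V _ V: fires at position(s) 5: kevageur
2. 0 -> a / C _ C: no change
surface: kevageur

cell SUR=ol, TOR=ri:
underlying: ke-vake-n
1. k -> g, s -> z / V _ V: fires at position(s) 5: kevagen
2. 0 -> a / C _ C: no change
surface: kevagen

cell SUR=ma, TOR=ri:
underlying: n-vake-n
1. k -> g, s -> z / V _ V: fires at position(s) 4: nvagen
2. 0 -> a / C _ C: inserts after position(s) 1: navagen
surface: navagen

cell SUR=ol, TOR=em:
underlying: ke-vake-a
1. k -> g, s -> z / V _ V: fires at position(s) 5: kevagea
2. 0 -> a / C _ C: no change
surface: kevagea

cell SUR=zo, TOR=ri:
underlying: si-vake-n
1. k -> g, s -> z / V _ V: fires at position(s) 5: sivagen
2. 0 -> a / C _ C: no change
surface: sivagen


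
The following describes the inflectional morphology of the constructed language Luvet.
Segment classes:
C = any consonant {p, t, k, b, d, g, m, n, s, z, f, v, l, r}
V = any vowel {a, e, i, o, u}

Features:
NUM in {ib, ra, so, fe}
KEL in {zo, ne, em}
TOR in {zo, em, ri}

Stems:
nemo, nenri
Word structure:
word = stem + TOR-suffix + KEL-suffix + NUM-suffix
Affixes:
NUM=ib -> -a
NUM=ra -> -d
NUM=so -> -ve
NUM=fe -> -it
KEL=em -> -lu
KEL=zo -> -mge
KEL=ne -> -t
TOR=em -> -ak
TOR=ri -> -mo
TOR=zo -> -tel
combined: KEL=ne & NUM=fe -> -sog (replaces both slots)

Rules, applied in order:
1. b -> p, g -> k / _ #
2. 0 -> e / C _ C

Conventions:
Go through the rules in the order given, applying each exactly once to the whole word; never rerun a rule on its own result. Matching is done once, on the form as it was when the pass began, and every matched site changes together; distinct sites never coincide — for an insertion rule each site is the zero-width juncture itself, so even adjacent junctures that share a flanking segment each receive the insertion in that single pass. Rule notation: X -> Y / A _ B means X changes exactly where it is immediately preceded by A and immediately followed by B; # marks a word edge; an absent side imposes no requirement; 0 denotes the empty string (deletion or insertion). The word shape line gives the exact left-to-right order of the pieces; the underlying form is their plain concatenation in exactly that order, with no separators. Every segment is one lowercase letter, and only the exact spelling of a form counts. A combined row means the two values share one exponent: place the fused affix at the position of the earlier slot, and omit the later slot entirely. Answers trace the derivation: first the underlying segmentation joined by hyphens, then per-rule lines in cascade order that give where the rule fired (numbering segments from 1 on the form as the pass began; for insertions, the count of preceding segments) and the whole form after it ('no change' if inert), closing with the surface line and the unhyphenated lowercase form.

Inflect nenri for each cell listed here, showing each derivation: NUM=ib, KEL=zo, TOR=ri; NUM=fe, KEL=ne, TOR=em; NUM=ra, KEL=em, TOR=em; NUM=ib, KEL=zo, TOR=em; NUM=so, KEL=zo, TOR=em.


cell NUM=ib, KEL=zo, TOR=ri:
underlying: nenri-mo-mge-a
1. b -> p, g -> k / _ #: no change
2. 0 -> e / C _ C: inserts after position(s) 3, 8: nenerimomegea
surface: nenerimomegea

cell NUM=fe, KEL=ne, TOR=em:
underlying: nenri-ak-sog
1. b -> p, g -> k / _ #: fires at position(s) 10: nenriaksok
2. 0 -> e / C _ C: inserts after position(s) 3, 7: neneriakesok
surface: neneriakesok

cell NUM=ra, KEL=em, TOR=em:
underlying: nenri-ak-lu-d
1. b -> p, g -> k / _ #: no change
2. 0 -> e / C _ C: inserts after position(s) 3, 7: neneriakelud
surface: neneriakelud

cell NUM=ib, KEL=zo, TOR=em:
underlying: nenri-ak-mge-a
1. b -> p, g -> k / _ #: no change
2. 0 -> e / C _ C: inserts after position(s) 3, 7, 8: neneriakemegea
surface: neneriakemegea

cell NUM=so, KEL=zo, TOR=em:
underlying: nenri-ak-mge-ve
1. b -> p, g -> k / _ #: no change
2. 0 -> e / C _ C: inserts after position(s) 3, 7, 8: neneriakemegeve
surface: neneriakemegeve


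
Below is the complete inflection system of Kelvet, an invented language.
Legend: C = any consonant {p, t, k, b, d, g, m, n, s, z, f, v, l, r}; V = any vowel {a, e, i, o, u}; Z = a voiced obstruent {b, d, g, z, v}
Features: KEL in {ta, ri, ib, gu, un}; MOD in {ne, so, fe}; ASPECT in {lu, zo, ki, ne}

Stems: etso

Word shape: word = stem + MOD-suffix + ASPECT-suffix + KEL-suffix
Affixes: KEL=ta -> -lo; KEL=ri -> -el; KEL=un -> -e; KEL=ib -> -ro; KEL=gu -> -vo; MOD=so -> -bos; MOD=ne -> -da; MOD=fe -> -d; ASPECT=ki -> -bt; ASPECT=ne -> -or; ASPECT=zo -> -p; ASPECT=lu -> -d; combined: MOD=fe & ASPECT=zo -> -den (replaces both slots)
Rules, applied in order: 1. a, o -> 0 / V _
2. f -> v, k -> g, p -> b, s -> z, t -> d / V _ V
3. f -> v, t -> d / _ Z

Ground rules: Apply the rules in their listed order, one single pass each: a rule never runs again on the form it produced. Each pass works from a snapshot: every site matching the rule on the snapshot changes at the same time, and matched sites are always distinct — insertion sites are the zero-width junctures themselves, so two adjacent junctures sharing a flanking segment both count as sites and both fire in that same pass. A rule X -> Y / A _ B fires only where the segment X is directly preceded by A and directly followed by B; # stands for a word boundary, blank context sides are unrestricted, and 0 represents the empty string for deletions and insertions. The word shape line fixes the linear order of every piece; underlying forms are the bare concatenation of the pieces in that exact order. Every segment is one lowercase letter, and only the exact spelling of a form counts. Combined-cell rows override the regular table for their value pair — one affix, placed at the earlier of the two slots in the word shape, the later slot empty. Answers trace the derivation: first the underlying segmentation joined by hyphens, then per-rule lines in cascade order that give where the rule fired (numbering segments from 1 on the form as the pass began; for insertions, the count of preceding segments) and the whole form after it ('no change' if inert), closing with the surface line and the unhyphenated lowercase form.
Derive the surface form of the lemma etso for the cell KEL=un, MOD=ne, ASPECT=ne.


underlying: etso-da-or-e
1. a, o -> 0 / V _: fires at position(s) 7: etsodare
2. f -> v, k -> g, p -> b, s -> z, t -> d / V _ V: no change
3. f -> v, t -> d / _ Z: no change
surface: etsodare


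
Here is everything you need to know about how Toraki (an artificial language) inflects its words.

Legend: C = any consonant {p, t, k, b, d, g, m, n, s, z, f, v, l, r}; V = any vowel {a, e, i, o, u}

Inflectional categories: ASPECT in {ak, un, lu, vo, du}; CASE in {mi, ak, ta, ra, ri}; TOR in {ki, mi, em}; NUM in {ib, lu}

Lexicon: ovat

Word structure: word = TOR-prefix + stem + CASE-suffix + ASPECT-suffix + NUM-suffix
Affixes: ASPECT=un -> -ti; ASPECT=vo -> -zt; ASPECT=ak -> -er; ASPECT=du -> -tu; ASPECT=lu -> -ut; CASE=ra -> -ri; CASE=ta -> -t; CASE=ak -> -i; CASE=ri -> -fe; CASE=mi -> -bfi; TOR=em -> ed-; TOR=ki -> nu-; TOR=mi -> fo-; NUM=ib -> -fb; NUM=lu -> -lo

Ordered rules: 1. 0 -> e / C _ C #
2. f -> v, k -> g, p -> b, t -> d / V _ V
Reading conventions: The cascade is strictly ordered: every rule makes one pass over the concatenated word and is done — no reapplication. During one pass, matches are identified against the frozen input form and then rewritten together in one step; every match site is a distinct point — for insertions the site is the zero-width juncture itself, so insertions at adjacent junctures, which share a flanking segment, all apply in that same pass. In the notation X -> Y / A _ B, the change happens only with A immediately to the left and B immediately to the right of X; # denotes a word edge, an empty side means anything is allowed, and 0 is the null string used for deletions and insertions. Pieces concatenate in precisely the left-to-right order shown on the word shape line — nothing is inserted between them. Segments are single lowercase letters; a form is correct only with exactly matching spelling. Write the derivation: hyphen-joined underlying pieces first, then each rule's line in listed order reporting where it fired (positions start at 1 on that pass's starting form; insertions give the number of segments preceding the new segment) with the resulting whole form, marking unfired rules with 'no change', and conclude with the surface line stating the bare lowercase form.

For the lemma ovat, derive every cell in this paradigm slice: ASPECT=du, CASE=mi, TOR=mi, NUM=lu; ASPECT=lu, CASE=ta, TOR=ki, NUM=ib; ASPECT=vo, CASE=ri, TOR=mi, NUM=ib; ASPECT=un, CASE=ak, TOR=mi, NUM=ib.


cell ASPECT=du, CASE=mi, TOR=mi, NUM=lu:
underlying: fo-ovat-bfi-tu-lo
1. 0 -> e / C _ C #: no change
2. f -> v, k -> g, p -> b, t -> d / V _ V: fires at position(s) 10: foovatbfidulo
surface: foovatbfidulo

cell ASPECT=lu, CASE=ta, TOR=ki, NUM=ib:
underlying: nu-ovat-t-ut-fb
1. 0 -> e / C _ C #: inserts after position(s) 10: nuovattutfeb
2. f -> v, k -> g, p -> b, t -> d / V _ V: no change
surface: nuovattutfeb

cell ASPECT=vo, CASE=ri, TOR=mi, NUM=ib:
underlying: fo-ovat-fe-zt-fb
1. 0 -> e / C _ C #: inserts after position(s) 11: foovatfeztfeb
2. f -> v, k -> g, p -> b, t -> d / V _ V: no change
surface: foovatfeztfeb

cell ASPECT=un, CASE=ak, TOR=mi, NUM=ib:
underlying: fo-ovat-i-ti-fb
1. 0 -> e / C _ C #: inserts after position(s) 10: foovatitifeb
2. f -> v, k -> g, p -> b, t -> d / V _ V: fires at position(s) 6, 8, 10: foovadidiveb
surface: foovadidiveb


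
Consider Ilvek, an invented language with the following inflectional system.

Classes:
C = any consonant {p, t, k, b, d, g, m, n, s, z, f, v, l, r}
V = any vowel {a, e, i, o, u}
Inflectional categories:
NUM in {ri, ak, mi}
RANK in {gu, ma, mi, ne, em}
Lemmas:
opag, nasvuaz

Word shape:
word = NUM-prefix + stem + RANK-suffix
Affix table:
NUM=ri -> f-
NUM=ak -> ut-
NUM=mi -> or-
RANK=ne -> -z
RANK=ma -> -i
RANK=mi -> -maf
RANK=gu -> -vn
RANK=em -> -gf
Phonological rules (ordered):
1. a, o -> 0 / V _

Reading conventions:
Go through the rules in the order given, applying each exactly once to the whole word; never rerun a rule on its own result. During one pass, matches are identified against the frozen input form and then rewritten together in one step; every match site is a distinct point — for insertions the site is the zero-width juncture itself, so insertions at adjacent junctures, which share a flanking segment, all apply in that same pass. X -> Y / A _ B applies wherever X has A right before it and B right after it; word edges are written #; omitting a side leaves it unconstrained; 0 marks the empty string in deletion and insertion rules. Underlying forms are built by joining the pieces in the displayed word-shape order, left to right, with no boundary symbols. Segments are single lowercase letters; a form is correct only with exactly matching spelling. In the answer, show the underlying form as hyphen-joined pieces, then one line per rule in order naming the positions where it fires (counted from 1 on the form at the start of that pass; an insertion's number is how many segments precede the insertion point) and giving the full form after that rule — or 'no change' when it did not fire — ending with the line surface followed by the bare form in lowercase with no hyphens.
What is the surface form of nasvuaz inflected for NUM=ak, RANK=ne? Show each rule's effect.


underlying: ut-nasvuaz-z
1. a, o -> 0 / V _: fires at position(s) 8: utnasvuzz
surface: utnasvuzz
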